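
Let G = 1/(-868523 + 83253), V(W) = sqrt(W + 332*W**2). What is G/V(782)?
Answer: -sqrt(8121070)/31886163194500 ≈ -8.9373e-11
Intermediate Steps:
G = -1/785270 (G = 1/(-785270) = -1/785270 ≈ -1.2734e-6)
G/V(782) = -sqrt(782)/(782*sqrt(1 + 332*782))/785270 = -sqrt(782)/(782*sqrt(1 + 259624))/785270 = -sqrt(8121070)/40605350/785270 = -sqrt(8121070)/31886163194500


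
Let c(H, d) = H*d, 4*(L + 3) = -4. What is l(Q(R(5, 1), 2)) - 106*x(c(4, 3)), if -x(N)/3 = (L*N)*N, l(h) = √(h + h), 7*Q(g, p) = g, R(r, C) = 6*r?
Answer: -183168 + 2*√105/7 ≈ -1.8317e+5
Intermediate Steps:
L = -4 (L = -3 + (¼)*(-4) = -3 - 1 = -4)
Q(g, p) = g/7
l(h) = √2*√h (l(h) = √(2*h) = √2*√h)
x(N) = 12*N² (x(N) = -3*(-4*N)*N = -(-12)*N² = 12*N²)
l(Q(R(5, 1), 2)) - 106*x(c(4, 3)) = √2*√((6*5)/7) - 1272*(4*3)² = √2*√((⅐)*30) - 1272*12² = √2*√(30/7) - 1272*144 = √2*(√210/7) - 106*1728 = 2*√105/7 - 183168 = -183168 + 2*√105/7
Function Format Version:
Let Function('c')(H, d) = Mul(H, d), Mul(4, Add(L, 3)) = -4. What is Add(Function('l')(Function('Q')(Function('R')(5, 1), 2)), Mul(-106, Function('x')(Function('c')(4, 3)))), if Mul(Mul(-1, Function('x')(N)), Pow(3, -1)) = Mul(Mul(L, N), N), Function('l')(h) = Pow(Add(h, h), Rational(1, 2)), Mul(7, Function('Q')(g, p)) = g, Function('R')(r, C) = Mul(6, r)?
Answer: Add(-183168, Mul(Rational(2, 7), Pow(105, Rational(1, 2)))) ≈ -1.8317e+5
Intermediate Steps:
L = -4 (L = Add(-3, Mul(Rational(1, 4), -4)) = Add(-3, -1) = -4)
Function('Q')(g, p) = Mul(Rational(1, 7), g)
Function('l')(h) = Mul(Pow(2, Rational(1, 2)), Pow(h, Rational(1, 2))) (Function('l')(h) = Pow(Mul(2, h), Rational(1, 2)) = Mul(Pow(2, Rational(1, 2)), Pow(h, Rational(1, 2))))
Function('x')(N) = Mul(12, Pow(N, 2)) (Function('x')(N) = Mul(-3, Mul(Mul(-4, N), N)) = Mul(-3, Mul(-4, Pow(N, 2))) = Mul(12, Pow(N, 2)))
Add(Function('l')(Function('Q')(Function('R')(5, 1), 2)), Mul(-106, Function('x')(Function('c')(4, 3)))) = Add(Mul(Pow(2, Rational(1, 2)), Pow(Mul(Rational(1, 7), Mul(6, 5)), Rational(1, 2))), Mul(-106, Mul(12, Pow(Mul(4, 3), 2)))) = Add(Mul(Pow(2, Rational(1, 2)), Pow(Mul(Rational(1, 7), 30), Rational(1, 2))), Mul(-106, Mul(12, Pow(12, 2)))) = Add(Mul(Pow(2, Rational(1, 2)), Pow(Rational(30, 7), Rational(1, 2))), Mul(-106, Mul(12, 144))) = Add(Mul(Pow(2, Rational(1, 2)), Mul(Rational(1, 7), Pow(210, Rational(1, 2)))), Mul(-106, 1728)) = Add(Mul(Rational(2, 7), Pow(105, Rational(1, 2))), -183168) = Add(-183168, Mul(Rational(2, 7), Pow(105, Rational(1, 2))))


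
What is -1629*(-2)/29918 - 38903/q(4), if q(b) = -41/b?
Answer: 2327866697/613319 ≈ 3795.5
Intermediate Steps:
-1629*(-2)/29918 - 38903/q(4) = -1629*(-2)/29918 - 38903/((-41/4)) = 3258*(1/29918) - 38903/((-41*¼)) = 1629/14959 - 38903/(-41/4) = 1629/14959 - 38903*(-4/41) = 1629/14959 + 155612/41 = 2327866697/613319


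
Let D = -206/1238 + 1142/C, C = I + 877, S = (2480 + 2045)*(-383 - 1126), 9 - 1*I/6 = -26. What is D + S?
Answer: -4594391080988/672853 ≈ -6.8282e+6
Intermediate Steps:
I = 210 (I = 54 - 6*(-26) = 54 + 156 = 210)
S = -6828225 (S = 4525*(-1509) = -6828225)
C = 1087 (C = 210 + 877 = 1087)
D = 594937/672853 (D = -206/1238 + 1142/1087 = -206*1/1238 + 1142*(1/1087) = -103/619 + 1142/1087 = 594937/672853 ≈ 0.88420)
D + S = 594937/672853 - 6828225 = -4594391080988/672853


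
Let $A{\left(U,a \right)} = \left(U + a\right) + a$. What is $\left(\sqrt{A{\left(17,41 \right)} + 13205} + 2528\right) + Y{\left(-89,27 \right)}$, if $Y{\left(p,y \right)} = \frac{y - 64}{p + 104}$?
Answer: $\frac{37883}{15} + 2 \sqrt{3326} \approx 2640.9$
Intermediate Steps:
$A{\left(U,a \right)} = U + 2 a$
$Y{\left(p,y \right)} = \frac{-64 + y}{104 + p}$
$\left(\sqrt{A{\left(17,41 \right)} + 13205} + 2528\right) + Y{\left(-89,27 \right)} = \left(\sqrt{\left(17 + 2 \cdot 41\right) + 13205} + 2528\right) + \frac{-64 + 27}{104 - 89} = \left(\sqrt{\left(17 + 82\right) + 13205} + 2528\right) + \frac{1}{15} \left(-37\right) = \left(\sqrt{99 + 13205} + 2528\right) + \frac{1}{15} \left(-37\right) = \left(\sqrt{13304} + 2528\right) - \frac{37}{15} = \left(2 \sqrt{3326} + 2528\right) - \frac{37}{15} = \left(2528 + 2 \sqrt{3326}\right) - \frac{37}{15} = \frac{37883}{15} + 2 \sqrt{3326}$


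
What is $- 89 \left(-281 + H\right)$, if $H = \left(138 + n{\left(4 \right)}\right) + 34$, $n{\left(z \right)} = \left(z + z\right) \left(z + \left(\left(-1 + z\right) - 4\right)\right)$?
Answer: $7565$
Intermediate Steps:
$n{\left(z \right)} = 2 z \left(-5 + 2 z\right)$ ($n{\left(z \right)} = 2 z \left(z + \left(-5 + z\right)\right) = 2 z \left(-5 + 2 z\right)$)
$H = 196$ ($H = \left(138 + 2 \cdot 4 \left(-5 + 2 \cdot 4\right)\right) + 34 = \left(138 + 2 \cdot 4 \left(-5 + 8\right)\right) + 34 = \left(138 + 2 \cdot 4 \cdot 3\right) + 34 = \left(138 + 24\right) + 34 = 162 + 34 = 196$)
$- 89 \left(-281 + H\right) = - 89 \left(-281 + 196\right) = \left(-89\right) \left(-85\right) = 7565$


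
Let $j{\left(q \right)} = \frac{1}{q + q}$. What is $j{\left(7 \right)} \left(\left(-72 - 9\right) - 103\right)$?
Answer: $- \frac{92}{7} \approx -13.143$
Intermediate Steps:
$j{\left(q \right)} = \frac{1}{2 q}$
$j{\left(7 \right)} \left(\left(-72 - 9\right) - 103\right) = \frac{1}{2 \cdot 7} \left(\left(-72 - 9\right) - 103\right) = \frac{1}{2} \cdot \frac{1}{7} \left(\left(-72 - 9\right) - 103\right) = \frac{-81 - 103}{14} = \frac{1}{14} \left(-184\right) = - \frac{92}{7}$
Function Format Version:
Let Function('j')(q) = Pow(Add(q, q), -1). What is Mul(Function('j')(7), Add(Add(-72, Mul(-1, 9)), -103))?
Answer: Rational(-92, 7) ≈ -13.143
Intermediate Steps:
Function('j')(q) = Mul(Rational(1, 2), Pow(q, -1)) (Function('j')(q) = Pow(Mul(2, q), -1) = Mul(Rational(1, 2), Pow(q, -1)))
Mul(Function('j')(7), Add(Add(-72, Mul(-1, 9)), -103)) = Mul(Mul(Rational(1, 2), Pow(7, -1)), Add(Add(-72, Mul(-1, 9)), -103)) = Mul(Mul(Rational(1, 2), Rational(1, 7)), Add(Add(-72, -9), -103)) = Mul(Rational(1, 14), Add(-81, -103)) = Mul(Rational(1, 14), -184) = Rational(-92, 7)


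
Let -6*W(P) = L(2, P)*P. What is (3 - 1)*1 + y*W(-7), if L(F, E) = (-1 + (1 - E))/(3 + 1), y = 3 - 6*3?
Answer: -229/8 ≈ -28.625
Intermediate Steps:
y = -15 (y = 3 - 18 = -15)
L(F, E) = -E/4
W(P) = P²/24 (W(P) = -(-P/4)*P/6 = -(-1)*P²/24 = P²/24)
(3 - 1)*1 + y*W(-7) = (3 - 1)*1 - 5*(-7)²/8 = 2*1 - 5*49/8 = 2 - 15*49/24 = 2 - 245/8 = -229/8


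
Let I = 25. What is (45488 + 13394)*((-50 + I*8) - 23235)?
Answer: -1359290970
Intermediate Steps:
(45488 + 13394)*((-50 + I*8) - 23235) = (45488 + 13394)*((-50 + 25*8) - 23235) = 58882*((-50 + 200) - 23235) = 58882*(150 - 23235) = 58882*(-23085) = -1359290970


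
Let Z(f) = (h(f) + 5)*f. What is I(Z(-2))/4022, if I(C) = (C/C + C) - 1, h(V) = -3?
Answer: -2/2011 ≈ -0.00099453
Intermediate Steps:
Z(f) = 2*f (Z(f) = (-3 + 5)*f = 2*f)
I(C) = C (I(C) = (1 + C) - 1 = C)
I(Z(-2))/4022 = (2*(-2))/4022 = -4*1/4022 = -2/2011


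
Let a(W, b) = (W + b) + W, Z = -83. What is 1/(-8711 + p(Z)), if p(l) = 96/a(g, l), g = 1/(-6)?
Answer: -125/1089019 ≈ -0.00011478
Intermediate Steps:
g = -⅙ ≈ -0.16667
a(W, b) = b + 2*W
p(l) = 96/(-⅓ + l) (p(l) = 96/(l + 2*(-⅙)) = 96/(l - ⅓) = 96/(-⅓ + l))
1/(-8711 + p(Z)) = 1/(-8711 + 288/(-1 + 3*(-83))) = 1/(-8711 + 288/(-1 - 249)) = 1/(-8711 + 288/(-250)) = 1/(-8711 + 288*(-1/250)) = 1/(-8711 - 144/125) = 1/(-1089019/125) = -125/1089019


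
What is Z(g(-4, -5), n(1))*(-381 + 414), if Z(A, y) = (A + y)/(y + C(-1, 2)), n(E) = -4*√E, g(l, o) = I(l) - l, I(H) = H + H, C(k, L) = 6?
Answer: -132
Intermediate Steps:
I(H) = 2*H
g(l, o) = l (g(l, o) = 2*l - l = l)
Z(A, y) = (A + y)/(6 + y) (Z(A, y) = (A + y)/(y + 6) = (A + y)/(6 + y))
Z(g(-4, -5), n(1))*(-381 + 414) = ((-4 - 4*√1)/(6 - 4*√1))*(-381 + 414) = ((-4 - 4*1)/(6 - 4*1))*33 = ((-4 - 4)/(6 - 4))*33 = (-8/2)*33 = ((½)*(-8))*33 = -4*33 = -132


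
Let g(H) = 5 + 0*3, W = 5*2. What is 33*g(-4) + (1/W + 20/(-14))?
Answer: 11457/70 ≈ 163.67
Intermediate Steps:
W = 10
g(H) = 5 (g(H) = 5 + 0 = 5)
33*g(-4) + (1/W + 20/(-14)) = 33*5 + (1/10 + 20/(-14)) = 165 + (1*(⅒) + 20*(-1/14)) = 165 + (⅒ - 10/7) = 165 - 93/70 = 11457/70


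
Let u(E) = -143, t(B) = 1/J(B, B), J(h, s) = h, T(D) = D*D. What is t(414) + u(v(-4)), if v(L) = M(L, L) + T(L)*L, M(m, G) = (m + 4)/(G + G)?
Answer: -59201/414 ≈ -143.00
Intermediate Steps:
M(m, G) = (4 + m)/(2*G) (M(m, G) = (4 + m)/((2*G)) = (4 + m)*(1/(2*G)) = (4 + m)/(2*G))
T(D) = D²
t(B) = 1/B
v(L) = L³ + (4 + L)/(2*L) (v(L) = (4 + L)/(2*L) + L²*L = (4 + L)/(2*L) + L³ = L³ + (4 + L)/(2*L))
t(414) + u(v(-4)) = 1/414 - 143 = -59201/414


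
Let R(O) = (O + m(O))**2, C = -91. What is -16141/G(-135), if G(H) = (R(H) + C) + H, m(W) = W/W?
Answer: -16141/17730 ≈ -0.91038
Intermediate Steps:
m(W) = 1
R(O) = (1 + O)**2 (R(O) = (O + 1)**2 = (1 + O)**2)
G(H) = -91 + H + (1 + H)**2 (G(H) = ((1 + H)**2 - 91) + H = (-91 + (1 + H)**2) + H = -91 + H + (1 + H)**2)
-16141/G(-135) = -16141/(-91 - 135 + (1 - 135)**2) = -16141/(-91 - 135 + (-134)**2) = -16141/(-91 - 135 + 17956) = -16141/17730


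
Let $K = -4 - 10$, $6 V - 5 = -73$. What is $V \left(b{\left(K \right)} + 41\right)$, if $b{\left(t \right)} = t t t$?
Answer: $30634$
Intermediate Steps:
$V = - \frac{34}{3}$ ($V = \frac{5}{6} + \frac{1}{6} \left(-73\right) = \frac{5}{6} - \frac{73}{6} = - \frac{34}{3} \approx -11.333$)
$K = -14$ ($K = -4 - 10 = -14$)
$b{\left(t \right)} = t^{3}$ ($b{\left(t \right)} = t^{2} t = t^{3}$)
$V \left(b{\left(K \right)} + 41\right) = - \frac{34 \left(\left(-14\right)^{3} + 41\right)}{3} = - \frac{34 \left(-2744 + 41\right)}{3} = \left(- \frac{34}{3}\right) \left(-2703\right) = 30634$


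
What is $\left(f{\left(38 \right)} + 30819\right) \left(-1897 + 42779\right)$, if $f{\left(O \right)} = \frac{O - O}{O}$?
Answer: $1259942358$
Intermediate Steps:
$f{\left(O \right)} = 0$ ($f{\left(O \right)} = \frac{0}{O} = 0$)
$\left(f{\left(38 \right)} + 30819\right) \left(-1897 + 42779\right) = \left(0 + 30819\right) \left(-1897 + 42779\right) = 30819 \cdot 40882 = 1259942358$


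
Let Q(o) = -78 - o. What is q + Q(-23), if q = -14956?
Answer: -15011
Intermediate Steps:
q + Q(-23) = -14956 + (-78 - 1*(-23)) = -14956 + (-78 + 23) = -14956 - 55 = -15011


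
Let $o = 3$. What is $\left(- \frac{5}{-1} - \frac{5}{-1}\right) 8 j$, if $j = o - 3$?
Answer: $0$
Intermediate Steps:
$j = 0$ ($j = 3 - 3 = 0$)
$\left(- \frac{5}{-1} - \frac{5}{-1}\right) 8 j = \left(- \frac{5}{-1} - \frac{5}{-1}\right) 8 \cdot 0 = \left(\left(-5\right) \left(-1\right) - -5\right) 8 \cdot 0 = \left(5 + 5\right) 8 \cdot 0 = 10 \cdot 8 \cdot 0 = 80 \cdot 0 = 0$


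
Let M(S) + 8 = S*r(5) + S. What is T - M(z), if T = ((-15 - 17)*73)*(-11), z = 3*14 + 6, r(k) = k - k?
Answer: 25656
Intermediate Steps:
r(k) = 0
z = 48 (z = 42 + 6 = 48)
M(S) = -8 + S (M(S) = -8 + (S*0 + S) = -8 + (0 + S) = -8 + S)
T = 25696 (T = -32*73*(-11) = -2336*(-11) = 25696)
T - M(z) = 25696 - (-8 + 48) = 25696 - 1*40 = 25696 - 40 = 25656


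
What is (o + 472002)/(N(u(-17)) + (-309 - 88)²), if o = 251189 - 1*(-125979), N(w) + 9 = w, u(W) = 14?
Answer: 424585/78807 ≈ 5.3877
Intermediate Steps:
N(w) = -9 + w
o = 377168 (o = 251189 + 125979 = 377168)
(o + 472002)/(N(u(-17)) + (-309 - 88)²) = (377168 + 472002)/((-9 + 14) + (-309 - 88)²) = 849170/(5 + (-397)²) = 849170/(5 + 157609) = 849170/157614 = 849170*(1/157614) = 424585/78807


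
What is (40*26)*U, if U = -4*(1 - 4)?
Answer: 12480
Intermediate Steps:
U = 12 (U = -4*(-3) = 12)
(40*26)*U = (40*26)*12 = 1040*12 = 12480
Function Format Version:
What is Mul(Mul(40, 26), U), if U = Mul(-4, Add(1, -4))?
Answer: 12480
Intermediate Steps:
U = 12 (U = Mul(-4, -3) = 12)
Mul(Mul(40, 26), U) = Mul(Mul(40, 26), 12) = Mul(1040, 12) = 12480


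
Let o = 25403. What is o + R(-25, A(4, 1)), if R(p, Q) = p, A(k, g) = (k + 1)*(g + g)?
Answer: 25378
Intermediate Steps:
A(k, g) = 2*g*(1 + k) (A(k, g) = (1 + k)*(2*g) = 2*g*(1 + k))
o + R(-25, A(4, 1)) = 25403 - 25 = 25378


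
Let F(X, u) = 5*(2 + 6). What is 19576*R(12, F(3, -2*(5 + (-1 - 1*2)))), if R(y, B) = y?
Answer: 234912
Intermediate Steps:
F(X, u) = 40 (F(X, u) = 5*8 = 40)
19576*R(12, F(3, -2*(5 + (-1 - 1*2)))) = 19576*12 = 234912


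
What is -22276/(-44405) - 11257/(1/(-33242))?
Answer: 16616581661846/44405 ≈ 3.7421e+8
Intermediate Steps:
-22276/(-44405) - 11257/(1/(-33242)) = -22276*(-1/44405) - 11257/(-1/33242) = 22276/44405 - 11257*(-33242) = 22276/44405 + 374205194 = 16616581661846/44405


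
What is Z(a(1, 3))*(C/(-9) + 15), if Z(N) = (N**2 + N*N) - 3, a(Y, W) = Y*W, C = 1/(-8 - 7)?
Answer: 2026/9 ≈ 225.11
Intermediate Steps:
C = -1/15 (C = 1/(-15) = -1/15 ≈ -0.066667)
a(Y, W) = W*Y
Z(N) = -3 + 2*N**2 (Z(N) = (N**2 + N**2) - 3 = 2*N**2 - 3 = -3 + 2*N**2)
Z(a(1, 3))*(C/(-9) + 15) = (-3 + 2*(3*1)**2)*(-1/15/(-9) + 15) = (-3 + 2*3**2)*(-1/15*(-1/9) + 15) = (-3 + 2*9)*(1/135 + 15) = (-3 + 18)*(2026/135) = 15*(2026/135) = 2026/9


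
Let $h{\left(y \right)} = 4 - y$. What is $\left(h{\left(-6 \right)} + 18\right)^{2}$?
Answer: $784$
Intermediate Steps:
$\left(h{\left(-6 \right)} + 18\right)^{2} = \left(\left(4 - -6\right) + 18\right)^{2} = \left(\left(4 + 6\right) + 18\right)^{2} = \left(10 + 18\right)^{2} = 28^{2} = 784$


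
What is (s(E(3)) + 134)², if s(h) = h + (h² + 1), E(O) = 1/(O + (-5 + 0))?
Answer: 290521/16 ≈ 18158.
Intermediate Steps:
E(O) = 1/(-5 + O) (E(O) = 1/(O - 5) = 1/(-5 + O))
s(h) = 1 + h + h² (s(h) = h + (1 + h²) = 1 + h + h²)
(s(E(3)) + 134)² = ((1 + 1/(-5 + 3) + (1/(-5 + 3))²) + 134)² = ((1 + 1/(-2) + (1/(-2))²) + 134)² = ((1 - ½ + (-½)²) + 134)² = ((1 - ½ + ¼) + 134)² = (¾ + 134)² = (539/4)² = 290521/16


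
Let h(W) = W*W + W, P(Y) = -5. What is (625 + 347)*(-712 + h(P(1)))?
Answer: -672624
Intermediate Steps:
h(W) = W + W**2 (h(W) = W**2 + W = W + W**2)
(625 + 347)*(-712 + h(P(1))) = (625 + 347)*(-712 - 5*(1 - 5)) = 972*(-712 - 5*(-4)) = 972*(-712 + 20) = 972*(-692) = -672624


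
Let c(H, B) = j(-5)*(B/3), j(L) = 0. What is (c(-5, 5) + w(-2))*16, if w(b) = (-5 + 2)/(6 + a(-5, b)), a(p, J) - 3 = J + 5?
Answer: -4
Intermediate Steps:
a(p, J) = 8 + J (a(p, J) = 3 + (J + 5) = 3 + (5 + J) = 8 + J)
w(b) = -3/(14 + b) (w(b) = (-5 + 2)/(6 + (8 + b)) = -3/(14 + b))
c(H, B) = 0 (c(H, B) = 0*(B/3) = 0)
(c(-5, 5) + w(-2))*16 = (0 - 3/(14 - 2))*16 = (0 - 3/12)*16 = (0 - 3*1/12)*16 = (0 - 1/4)*16 = -1/4*16 = -4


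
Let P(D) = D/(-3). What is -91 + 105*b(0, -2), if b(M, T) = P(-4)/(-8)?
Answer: -217/2 ≈ -108.50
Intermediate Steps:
P(D) = -D/3 (P(D) = D*(-⅓) = -D/3)
b(M, T) = -⅙ (b(M, T) = -⅓*(-4)/(-8) = (4/3)*(-⅛) = -⅙)
-91 + 105*b(0, -2) = -91 + 105*(-⅙) = -91 - 35/2 = -217/2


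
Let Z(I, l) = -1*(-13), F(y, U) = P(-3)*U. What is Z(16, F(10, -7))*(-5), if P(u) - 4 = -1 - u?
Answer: -65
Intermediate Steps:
P(u) = 3 - u (P(u) = 4 + (-1 - u) = 3 - u)
F(y, U) = 6*U (F(y, U) = (3 - 1*(-3))*U = (3 + 3)*U = 6*U)
Z(I, l) = 13
Z(16, F(10, -7))*(-5) = 13*(-5) = -65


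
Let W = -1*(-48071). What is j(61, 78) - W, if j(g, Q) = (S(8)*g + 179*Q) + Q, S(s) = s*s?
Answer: -30127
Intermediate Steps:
S(s) = s²
j(g, Q) = 64*g + 180*Q (j(g, Q) = (8²*g + 179*Q) + Q = (64*g + 179*Q) + Q = 64*g + 180*Q)
W = 48071
j(61, 78) - W = (64*61 + 180*78) - 1*48071 = (3904 + 14040) - 48071 = 17944 - 48071 = -30127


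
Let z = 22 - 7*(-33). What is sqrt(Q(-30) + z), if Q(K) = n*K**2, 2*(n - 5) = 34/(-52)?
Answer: 2*sqrt(188383)/13 ≈ 66.774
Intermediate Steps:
n = 243/52 (n = 5 + (34/(-52))/2 = 5 + (34*(-1/52))/2 = 5 + (1/2)*(-17/26) = 5 - 17/52 = 243/52 ≈ 4.6731)
z = 253 (z = 22 + 231 = 253)
Q(K) = 243*K**2/52
sqrt(Q(-30) + z) = sqrt((243/52)*(-30)**2 + 253) = sqrt((243/52)*900 + 253) = sqrt(54675/13 + 253) = sqrt(57964/13) = 2*sqrt(188383)/13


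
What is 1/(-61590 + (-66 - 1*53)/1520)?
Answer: -1520/93616919 ≈ -1.6236e-5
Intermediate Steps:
1/(-61590 + (-66 - 1*53)/1520) = 1/(-61590 + (-66 - 53)*(1/1520)) = 1/(-61590 - 119*1/1520) = 1/(-61590 - 119/1520) = 1/(-93616919/1520) = -1520/93616919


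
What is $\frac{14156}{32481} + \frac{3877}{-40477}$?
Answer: $\frac{447063575}{1314733437} \approx 0.34004$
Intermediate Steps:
$\frac{14156}{32481} + \frac{3877}{-40477} = 14156 \cdot \frac{1}{32481} + 3877 \left(- \frac{1}{40477}\right) = \frac{14156}{32481} - \frac{3877}{40477} = \frac{447063575}{1314733437}$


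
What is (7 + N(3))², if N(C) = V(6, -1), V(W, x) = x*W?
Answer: 1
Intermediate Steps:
V(W, x) = W*x
N(C) = -6 (N(C) = 6*(-1) = -6)
(7 + N(3))² = (7 - 6)² = 1² = 1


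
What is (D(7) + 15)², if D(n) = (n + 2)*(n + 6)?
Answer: 17424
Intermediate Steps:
D(n) = (2 + n)*(6 + n)
(D(7) + 15)² = ((12 + 7² + 8*7) + 15)² = ((12 + 49 + 56) + 15)² = (117 + 15)² = 132² = 17424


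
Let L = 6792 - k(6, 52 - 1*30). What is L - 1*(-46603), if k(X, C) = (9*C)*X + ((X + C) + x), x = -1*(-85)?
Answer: 52094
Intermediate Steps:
x = 85
k(X, C) = 85 + C + X + 9*C*X (k(X, C) = (9*C)*X + ((X + C) + 85) = 9*C*X + ((C + X) + 85) = 9*C*X + (85 + C + X) = 85 + C + X + 9*C*X)
L = 5491 (L = 6792 - (85 + (52 - 1*30) + 6 + 9*(52 - 1*30)*6) = 6792 - (85 + (52 - 30) + 6 + 9*(52 - 30)*6) = 6792 - (85 + 22 + 6 + 9*22*6) = 6792 - (85 + 22 + 6 + 1188) = 6792 - 1*1301 = 6792 - 1301 = 5491)
L - 1*(-46603) = 5491 - 1*(-46603) = 5491 + 46603 = 52094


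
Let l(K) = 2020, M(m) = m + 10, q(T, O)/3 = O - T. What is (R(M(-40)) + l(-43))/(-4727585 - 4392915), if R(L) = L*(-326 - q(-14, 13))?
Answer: -1423/912050 ≈ -0.0015602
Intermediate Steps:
q(T, O) = -3*T + 3*O (q(T, O) = 3*(O - T) = -3*T + 3*O)
M(m) = 10 + m
R(L) = -407*L (R(L) = L*(-326 - (-3*(-14) + 3*13)) = L*(-326 - (42 + 39)) = L*(-326 - 1*81) = L*(-326 - 81) = L*(-407) = -407*L)
(R(M(-40)) + l(-43))/(-4727585 - 4392915) = (-407*(10 - 40) + 2020)/(-4727585 - 4392915) = (-407*(-30) + 2020)/(-9120500) = (12210 + 2020)*(-1/9120500) = 14230*(-1/9120500) = -1423/912050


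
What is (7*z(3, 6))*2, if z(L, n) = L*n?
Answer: 252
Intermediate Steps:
(7*z(3, 6))*2 = (7*(3*6))*2 = (7*18)*2 = 126*2 = 252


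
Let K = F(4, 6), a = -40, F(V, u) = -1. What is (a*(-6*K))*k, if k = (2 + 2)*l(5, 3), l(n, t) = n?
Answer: -4800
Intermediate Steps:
K = -1
k = 20 (k = (2 + 2)*5 = 4*5 = 20)
(a*(-6*K))*k = -(-240)*(-1)*20 = -40*6*20 = -240*20 = -4800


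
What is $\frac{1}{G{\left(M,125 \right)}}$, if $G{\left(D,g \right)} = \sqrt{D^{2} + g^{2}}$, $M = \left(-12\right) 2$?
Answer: $\frac{\sqrt{16201}}{16201} \approx 0.0078565$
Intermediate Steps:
$M = -24$
$\frac{1}{G{\left(M,125 \right)}} = \frac{1}{\sqrt{\left(-24\right)^{2} + 125^{2}}} = \frac{1}{\sqrt{576 + 15625}} = \frac{1}{\sqrt{16201}} = \frac{\sqrt{16201}}{16201}$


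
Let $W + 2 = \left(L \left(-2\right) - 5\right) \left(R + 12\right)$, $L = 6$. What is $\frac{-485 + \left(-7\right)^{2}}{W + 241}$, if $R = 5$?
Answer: $\frac{218}{25} \approx 8.72$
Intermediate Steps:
$W = -291$ ($W = -2 + \left(6 \left(-2\right) - 5\right) \left(5 + 12\right) = -2 + \left(-12 - 5\right) 17 = -2 - 289 = -291$)
$\frac{-485 + \left(-7\right)^{2}}{W + 241} = \frac{-485 + \left(-7\right)^{2}}{-291 + 241} = \frac{-485 + 49}{-50} = \left(-436\right) \left(- \frac{1}{50}\right) = \frac{218}{25}$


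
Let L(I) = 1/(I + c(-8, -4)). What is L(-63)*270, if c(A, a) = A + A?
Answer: -270/79 ≈ -3.4177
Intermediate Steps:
c(A, a) = 2*A
L(I) = 1/(-16 + I) (L(I) = 1/(I + 2*(-8)) = 1/(I - 16) = 1/(-16 + I))
L(-63)*270 = 270/(-16 - 63) = 270/(-79) = -1/79*270 = -270/79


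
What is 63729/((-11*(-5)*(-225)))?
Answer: -7081/1375 ≈ -5.1498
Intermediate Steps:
63729/((-11*(-5)*(-225))) = 63729/((55*(-225))) = 63729/(-12375) = 63729*(-1/12375) = -7081/1375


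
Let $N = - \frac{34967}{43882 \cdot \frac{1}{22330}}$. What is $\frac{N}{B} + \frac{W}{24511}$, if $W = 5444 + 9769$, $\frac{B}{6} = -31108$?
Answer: $\frac{933379201457}{1303617142824} \approx 0.71599$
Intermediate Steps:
$B = -186648$ ($B = 6 \left(-31108\right) = -186648$)
$N = - \frac{390406555}{21941}$ ($N = - \frac{34967}{43882 \cdot \frac{1}{22330}} = - \frac{34967}{\frac{21941}{11165}} = \left(-34967\right) \frac{11165}{21941} = - \frac{390406555}{21941} \approx -17793.0$)
$W = 15213$
$\frac{N}{B} + \frac{W}{24511} = - \frac{390406555}{21941 \left(-186648\right)} + \frac{15213}{24511} = \left(- \frac{390406555}{21941}\right) \left(- \frac{1}{186648}\right) + 15213 \cdot \frac{1}{24511} = \frac{5070215}{53184984} + \frac{15213}{24511} = \frac{933379201457}{1303617142824}$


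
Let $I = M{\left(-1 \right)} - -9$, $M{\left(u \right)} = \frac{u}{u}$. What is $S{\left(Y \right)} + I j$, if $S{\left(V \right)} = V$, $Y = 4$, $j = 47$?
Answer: $474$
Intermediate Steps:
$M{\left(u \right)} = 1$
$I = 10$ ($I = 1 - -9 = 1 + 9 = 10$)
$S{\left(Y \right)} + I j = 4 + 10 \cdot 47 = 4 + 470 = 474$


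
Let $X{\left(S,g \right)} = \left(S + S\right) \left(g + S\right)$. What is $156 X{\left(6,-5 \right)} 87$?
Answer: $162864$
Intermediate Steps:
$X{\left(S,g \right)} = 2 S \left(S + g\right)$
$156 X{\left(6,-5 \right)} 87 = 156 \cdot 2 \cdot 6 \left(6 - 5\right) 87 = 156 \cdot 2 \cdot 6 \cdot 1 \cdot 87 = 156 \cdot 12 \cdot 87 = 1872 \cdot 87 = 162864$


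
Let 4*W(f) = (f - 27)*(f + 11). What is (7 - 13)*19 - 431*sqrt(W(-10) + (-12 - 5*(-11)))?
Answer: -114 - 1293*sqrt(15)/2 ≈ -2617.9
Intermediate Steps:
W(f) = (-27 + f)*(11 + f)/4 (W(f) = ((f - 27)*(f + 11))/4 = ((-27 + f)*(11 + f))/4 = (-27 + f)*(11 + f)/4)
(7 - 13)*19 - 431*sqrt(W(-10) + (-12 - 5*(-11))) = (7 - 13)*19 - 431*sqrt((-297/4 - 4*(-10) + (1/4)*(-10)**2) + (-12 - 5*(-11))) = -6*19 - 431*sqrt((-297/4 + 40 + (1/4)*100) + (-12 + 55)) = -114 - 431*sqrt((-297/4 + 40 + 25) + 43) = -114 - 431*sqrt(-37/4 + 43) = -114 - 1293*sqrt(15)/2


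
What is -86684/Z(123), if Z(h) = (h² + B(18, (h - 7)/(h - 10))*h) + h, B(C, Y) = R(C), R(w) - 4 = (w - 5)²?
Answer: -86684/36531 ≈ -2.3729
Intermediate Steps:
R(w) = 4 + (-5 + w)² (R(w) = 4 + (w - 5)² = 4 + (-5 + w)²)
B(C, Y) = 4 + (-5 + C)²
Z(h) = h² + 174*h (Z(h) = (h² + (4 + (-5 + 18)²)*h) + h = (h² + (4 + 13²)*h) + h = (h² + (4 + 169)*h) + h = (h² + 173*h) + h = h² + 174*h)
-86684/Z(123) = -86684*1/(123*(174 + 123)) = -86684/(123*297) = -86684/36531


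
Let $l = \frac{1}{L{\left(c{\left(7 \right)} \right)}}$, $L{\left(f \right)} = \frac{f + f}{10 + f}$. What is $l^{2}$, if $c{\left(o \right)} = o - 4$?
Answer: $\frac{169}{36} \approx 4.6944$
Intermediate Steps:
$c{\left(o \right)} = -4 + o$
$L{\left(f \right)} = \frac{2 f}{10 + f}$
$l = \frac{13}{6}$ ($l = \frac{1}{2 \left(-4 + 7\right) \frac{1}{10 + \left(-4 + 7\right)}} = \frac{1}{2 \cdot 3 \frac{1}{10 + 3}} = \frac{1}{2 \cdot 3 \cdot \frac{1}{13}} = \frac{1}{\frac{6}{13}} = \frac{13}{6} \approx 2.1667$)
$l^{2} = \left(\frac{13}{6}\right)^{2} = \frac{169}{36}$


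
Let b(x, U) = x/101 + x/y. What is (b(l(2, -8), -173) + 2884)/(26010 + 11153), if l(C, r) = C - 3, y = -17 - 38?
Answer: 16020666/206440465 ≈ 0.077604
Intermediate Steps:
y = -55
l(C, r) = -3 + C
b(x, U) = -46*x/5555 (b(x, U) = x/101 + x/(-55) = x*(1/101) + x*(-1/55) = x/101 - x/55 = -46*x/5555)
(b(l(2, -8), -173) + 2884)/(26010 + 11153) = (-46*(-3 + 2)/5555 + 2884)/(26010 + 11153) = (-46/5555*(-1) + 2884)/37163 = (46/5555 + 2884)*(1/37163) = (16020666/5555)*(1/37163) = 16020666/206440465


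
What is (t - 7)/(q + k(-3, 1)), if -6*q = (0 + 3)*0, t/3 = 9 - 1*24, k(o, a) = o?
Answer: 52/3 ≈ 17.333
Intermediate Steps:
t = -45 (t = 3*(9 - 1*24) = 3*(9 - 24) = 3*(-15) = -45)
q = 0 (q = -(0 + 3)*0/6 = -0/2 = -1/6*0 = 0)
(t - 7)/(q + k(-3, 1)) = (-45 - 7)/(0 - 3) = -52/(-3) = -52*(-1/3) = 52/3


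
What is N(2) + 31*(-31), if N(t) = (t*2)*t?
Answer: -953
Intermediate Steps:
N(t) = 2*t² (N(t) = (2*t)*t = 2*t²)
N(2) + 31*(-31) = 2*2² + 31*(-31) = 2*4 - 961 = 8 - 961 = -953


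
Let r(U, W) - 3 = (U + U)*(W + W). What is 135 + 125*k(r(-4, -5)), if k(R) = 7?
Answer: 1010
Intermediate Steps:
r(U, W) = 3 + 4*U*W (r(U, W) = 3 + (U + U)*(W + W) = 3 + (2*U)*(2*W) = 3 + 4*U*W)
135 + 125*k(r(-4, -5)) = 135 + 125*7 = 135 + 875 = 1010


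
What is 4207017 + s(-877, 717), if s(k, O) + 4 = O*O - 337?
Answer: 4720765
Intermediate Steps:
s(k, O) = -341 + O**2 (s(k, O) = -4 + (O*O - 337) = -4 + (O**2 - 337) = -4 + (-337 + O**2) = -341 + O**2)
4207017 + s(-877, 717) = 4207017 + (-341 + 717**2) = 4207017 + (-341 + 514089) = 4207017 + 513748 = 4720765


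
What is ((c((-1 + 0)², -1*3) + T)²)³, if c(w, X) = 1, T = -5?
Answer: 4096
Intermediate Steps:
((c((-1 + 0)², -1*3) + T)²)³ = ((1 - 5)²)³ = ((-4)²)³ = 16³ = 4096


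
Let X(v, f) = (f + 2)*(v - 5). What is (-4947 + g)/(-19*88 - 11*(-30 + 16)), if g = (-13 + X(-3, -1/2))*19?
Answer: 2711/759 ≈ 3.5718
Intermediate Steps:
X(v, f) = (-5 + v)*(2 + f) (X(v, f) = (2 + f)*(-5 + v) = (-5 + v)*(2 + f))
g = -475 (g = (-13 + (-10 - (-5)/2 + 2*(-3) - 1/2*(-3)))*19 = (-13 + (-10 - (-5)/2 - 6 - 1*½*(-3)))*19 = (-13 + (-10 - 5*(-½) - 6 - ½*(-3)))*19 = (-13 + (-10 + 5/2 - 6 + 3/2))*19 = (-13 - 12)*19 = -25*19 = -475)
(-4947 + g)/(-19*88 - 11*(-30 + 16)) = (-4947 - 475)/(-19*88 - 11*(-30 + 16)) = -5422/(-1672 - 11*(-14)) = -5422/(-1672 + 154) = -5422/(-1518) = -5422*(-1/1518) = 2711/759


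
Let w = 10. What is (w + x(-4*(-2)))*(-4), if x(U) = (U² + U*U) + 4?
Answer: -568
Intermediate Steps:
x(U) = 4 + 2*U² (x(U) = (U² + U²) + 4 = 2*U² + 4 = 4 + 2*U²)
(w + x(-4*(-2)))*(-4) = (10 + (4 + 2*(-4*(-2))²))*(-4) = (10 + (4 + 2*8²))*(-4) = (10 + (4 + 2*64))*(-4) = (10 + (4 + 128))*(-4) = (10 + 132)*(-4) = 142*(-4) = -568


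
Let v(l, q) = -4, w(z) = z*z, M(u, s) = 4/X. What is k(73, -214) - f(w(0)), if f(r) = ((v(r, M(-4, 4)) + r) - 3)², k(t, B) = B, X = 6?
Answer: -263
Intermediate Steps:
M(u, s) = ⅔ (M(u, s) = 4/6 = 4*(⅙) = ⅔)
w(z) = z²
f(r) = (-7 + r)² (f(r) = ((-4 + r) - 3)² = (-7 + r)²)
k(73, -214) - f(w(0)) = -214 - (-7 + 0²)² = -214 - (-7 + 0)² = -214 - 1*(-7)² = -214 - 1*49 = -214 - 49 = -263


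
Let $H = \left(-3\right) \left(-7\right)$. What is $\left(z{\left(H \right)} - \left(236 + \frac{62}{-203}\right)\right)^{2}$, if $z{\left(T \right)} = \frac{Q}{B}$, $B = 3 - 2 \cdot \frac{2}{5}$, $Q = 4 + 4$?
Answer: $\frac{268516730596}{4986289} \approx 53851.0$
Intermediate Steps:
$H = 21$
$Q = 8$
$B = \frac{11}{5}$ ($B = 3 - 2 \cdot 2 \cdot \frac{1}{5} = 3 - \frac{4}{5} = \frac{11}{5} \approx 2.2$)
$z{\left(T \right)} = \frac{40}{11}$ ($z{\left(T \right)} = \frac{8}{\frac{11}{5}} = 8 \cdot \frac{5}{11} = \frac{40}{11}$)
$\left(z{\left(H \right)} - \left(236 + \frac{62}{-203}\right)\right)^{2} = \left(\frac{40}{11} - \left(236 + \frac{62}{-203}\right)\right)^{2} = \left(\frac{40}{11} - \frac{47846}{203}\right)^{2} = \left(- \frac{518186}{2233}\right)^{2} = \frac{268516730596}{4986289}$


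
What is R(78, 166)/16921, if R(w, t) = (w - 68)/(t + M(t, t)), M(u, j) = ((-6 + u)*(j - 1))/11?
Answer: 5/21709643 ≈ 2.3031e-7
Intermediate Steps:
M(u, j) = (-1 + j)*(-6 + u)/11 (M(u, j) = ((-6 + u)*(-1 + j))*(1/11) = ((-1 + j)*(-6 + u))*(1/11) = (-1 + j)*(-6 + u)/11)
R(w, t) = (-68 + w)/(6/11 + t²/11 + 4*t/11) (R(w, t) = (w - 68)/(t + (6/11 - 6*t/11 - t/11 + t*t/11)) = (-68 + w)/(t + (6/11 - 6*t/11 - t/11 + t²/11)) = (-68 + w)/(t + (6/11 - 7*t/11 + t²/11)) = (-68 + w)/(6/11 + t²/11 + 4*t/11))
R(78, 166)/16921 = (11*(-68 + 78)/(6 + 166² + 4*166))/16921 = (11*10/(6 + 27556 + 664))*(1/16921) = (11*10/28226)*(1/16921) = (11*(1/28226)*10)*(1/16921) = (5/1283)*(1/16921) = 5/21709643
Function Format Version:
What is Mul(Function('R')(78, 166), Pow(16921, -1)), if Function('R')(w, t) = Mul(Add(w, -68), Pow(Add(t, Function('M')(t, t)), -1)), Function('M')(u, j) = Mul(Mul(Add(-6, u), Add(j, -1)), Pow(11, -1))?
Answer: Rational(5, 21709643) ≈ 2.3031e-7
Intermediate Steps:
Function('M')(u, j) = Mul(Rational(1, 11), Add(-1, j), Add(-6, u)) (Function('M')(u, j) = Mul(Mul(Add(-6, u), Add(-1, j)), Rational(1, 11)) = Mul(Mul(Add(-1, j), Add(-6, u)), Rational(1, 11)) = Mul(Rational(1, 11), Add(-1, j), Add(-6, u)))
Function('R')(w, t) = Mul(Pow(Add(Rational(6, 11), Mul(Rational(1, 11), Pow(t, 2)), Mul(Rational(4, 11), t)), -1), Add(-68, w)) (Function('R')(w, t) = Mul(Add(w, -68), Pow(Add(t, Add(Rational(6, 11), Mul(Rational(-6, 11), t), Mul(Rational(-1, 11), t), Mul(Rational(1, 11), t, t))), -1)) = Mul(Add(-68, w), Pow(Add(t, Add(Rational(6, 11), Mul(Rational(-6, 11), t), Mul(Rational(-1, 11), t), Mul(Rational(1, 11), Pow(t, 2)))), -1)) = Mul(Add(-68, w), Pow(Add(t, Add(Rational(6, 11), Mul(Rational(-7, 11), t), Mul(Rational(1, 11), Pow(t, 2)))), -1)) = Mul(Add(-68, w), Pow(Add(Rational(6, 11), Mul(Rational(1, 11), Pow(t, 2)), Mul(Rational(4, 11), t)), -1)) = Mul(Pow(Add(Rational(6, 11), Mul(Rational(1, 11), Pow(t, 2)), Mul(Rational(4, 11), t)), -1), Add(-68, w)))
Mul(Function('R')(78, 166), Pow(16921, -1)) = Mul(Mul(11, Pow(Add(6, Pow(166, 2), Mul(4, 166)), -1), Add(-68, 78)), Pow(16921, -1)) = Mul(Mul(11, Pow(Add(6, 27556, 664), -1), 10), Rational(1, 16921)) = Mul(Mul(11, Pow(28226, -1), 10), Rational(1, 16921)) = Mul(Mul(11, Rational(1, 28226), 10), Rational(1, 16921)) = Mul(Rational(5, 1283), Rational(1, 16921)) = Rational(5, 21709643)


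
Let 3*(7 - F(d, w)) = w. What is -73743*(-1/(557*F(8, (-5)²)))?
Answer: -221229/2228 ≈ -99.295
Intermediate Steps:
F(d, w) = 7 - w/3
-73743*(-1/(557*F(8, (-5)²))) = -73743*(-1/(557*(7 - ⅓*(-5)²))) = -73743*(-1/(557*(7 - ⅓*25))) = -73743*(-1/(557*(7 - 25/3))) = -73743/((-4/3*(-557))) = -73743/2228/3 = -73743*3/2228 = -221229/2228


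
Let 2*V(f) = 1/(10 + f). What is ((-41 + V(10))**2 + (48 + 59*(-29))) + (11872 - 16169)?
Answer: -6849679/1600 ≈ -4281.0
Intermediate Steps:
V(f) = 1/(2*(10 + f))
((-41 + V(10))**2 + (48 + 59*(-29))) + (11872 - 16169) = ((-41 + 1/(2*(10 + 10)))**2 + (48 + 59*(-29))) + (11872 - 16169) = ((-41 + (1/2)/20)**2 + (48 - 1711)) - 4297 = ((-41 + (1/2)*(1/20))**2 - 1663) - 4297 = ((-41 + 1/40)**2 - 1663) - 4297 = ((-1639/40)**2 - 1663) - 4297 = (2686321/1600 - 1663) - 4297 = 25521/1600 - 4297 = -6849679/1600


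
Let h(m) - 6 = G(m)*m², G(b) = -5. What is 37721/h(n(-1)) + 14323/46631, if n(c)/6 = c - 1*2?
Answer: -1735850629/75262434 ≈ -23.064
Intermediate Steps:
n(c) = -12 + 6*c (n(c) = 6*(c - 1*2) = 6*(c - 2) = 6*(-2 + c) = -12 + 6*c)
h(m) = 6 - 5*m²
37721/h(n(-1)) + 14323/46631 = 37721/(6 - 5*(-12 + 6*(-1))²) + 14323/46631 = 37721/(6 - 5*(-12 - 6)²) + 14323*(1/46631) = 37721/(6 - 5*(-18)²) + 14323/46631 = 37721/(6 - 5*324) + 14323/46631 = 37721/(6 - 1620) + 14323/46631 = 37721/(-1614) + 14323/46631 = 37721*(-1/1614) + 14323/46631 = -37721/1614 + 14323/46631 = -1735850629/75262434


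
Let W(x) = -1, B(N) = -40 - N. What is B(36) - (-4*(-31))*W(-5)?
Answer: 48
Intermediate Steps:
B(36) - (-4*(-31))*W(-5) = (-40 - 1*36) - (-4*(-31))*(-1) = (-40 - 36) - 124*(-1) = -76 - 1*(-124) = -76 + 124 = 48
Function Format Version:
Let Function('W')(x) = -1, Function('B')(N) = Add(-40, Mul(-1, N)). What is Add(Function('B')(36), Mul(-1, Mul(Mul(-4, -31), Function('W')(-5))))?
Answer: 48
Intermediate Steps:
Add(Function('B')(36), Mul(-1, Mul(Mul(-4, -31), Function('W')(-5)))) = Add(Add(-40, Mul(-1, 36)), Mul(-1, Mul(Mul(-4, -31), -1))) = Add(Add(-40, -36), Mul(-1, Mul(124, -1))) = Add(-76, Mul(-1, -124)) = Add(-76, 124) = 48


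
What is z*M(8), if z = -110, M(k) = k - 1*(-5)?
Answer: -1430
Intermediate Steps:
M(k) = 5 + k (M(k) = k + 5 = 5 + k)
z*M(8) = -110*(5 + 8) = -110*13 = -1430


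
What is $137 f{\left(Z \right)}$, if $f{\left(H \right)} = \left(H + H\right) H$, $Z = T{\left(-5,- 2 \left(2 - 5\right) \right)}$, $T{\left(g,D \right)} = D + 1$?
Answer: $13426$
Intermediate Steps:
$T{\left(g,D \right)} = 1 + D$
$Z = 7$ ($Z = 1 - 2 \left(2 - 5\right) = 1 - -6 = 1 + 6 = 7$)
$f{\left(H \right)} = 2 H^{2}$ ($f{\left(H \right)} = 2 H H = 2 H^{2}$)
$137 f{\left(Z \right)} = 137 \cdot 2 \cdot 7^{2} = 137 \cdot 2 \cdot 49 = 137 \cdot 98 = 13426$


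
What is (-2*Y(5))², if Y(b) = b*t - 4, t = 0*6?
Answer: 64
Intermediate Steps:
t = 0
Y(b) = -4 (Y(b) = b*0 - 4 = 0 - 4 = -4)
(-2*Y(5))² = (-2*(-4))² = 8² = 64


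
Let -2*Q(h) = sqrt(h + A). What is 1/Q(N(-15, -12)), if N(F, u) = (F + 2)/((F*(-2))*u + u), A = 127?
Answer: -4*sqrt(4394901)/47257 ≈ -0.17745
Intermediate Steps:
N(F, u) = (2 + F)/(u - 2*F*u) (N(F, u) = (2 + F)/((-2*F)*u + u) = (2 + F)/(-2*F*u + u) = (2 + F)/(u - 2*F*u))
Q(h) = -sqrt(127 + h)/2 (Q(h) = -sqrt(h + 127)/2 = -sqrt(127 + h)/2)
1/Q(N(-15, -12)) = 1/(-sqrt(127 + (-2 - 1*(-15))/((-12)*(-1 + 2*(-15))))/2) = 1/(-sqrt(127 - (-2 + 15)/(12*(-1 - 30)))/2) = 1/(-sqrt(127 - 1/12*13/(-31))/2) = 1/(-sqrt(127 - 1/12*(-1/31)*13)/2) = 1/(-sqrt(127 + 13/372)/2) = 1/(-sqrt(4394901)/372) = -4*sqrt(4394901)/47257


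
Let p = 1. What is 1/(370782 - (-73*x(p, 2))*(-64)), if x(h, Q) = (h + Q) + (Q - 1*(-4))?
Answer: 1/328734 ≈ 3.0420e-6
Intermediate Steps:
x(h, Q) = 4 + h + 2*Q (x(h, Q) = (Q + h) + (Q + 4) = (Q + h) + (4 + Q) = 4 + h + 2*Q)
1/(370782 - (-73*x(p, 2))*(-64)) = 1/(370782 - (-73*(4 + 1 + 2*2))*(-64)) = 1/(370782 - (-73*(4 + 1 + 4))*(-64)) = 1/(370782 - (-73*9)*(-64)) = 1/(370782 - (-657)*(-64)) = 1/(370782 - 1*42048) = 1/(370782 - 42048) = 1/328734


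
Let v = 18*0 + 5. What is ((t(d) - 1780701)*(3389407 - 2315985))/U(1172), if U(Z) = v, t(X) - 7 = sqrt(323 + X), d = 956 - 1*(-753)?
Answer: -1911436114868/5 + 4293688*sqrt(127)/5 ≈ -3.8228e+11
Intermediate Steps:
d = 1709 (d = 956 + 753 = 1709)
t(X) = 7 + sqrt(323 + X)
v = 5 (v = 0 + 5 = 5)
U(Z) = 5
((t(d) - 1780701)*(3389407 - 2315985))/U(1172) = (((7 + sqrt(323 + 1709)) - 1780701)*(3389407 - 2315985))/5 = (((7 + sqrt(2032)) - 1780701)*1073422)*(1/5) = (((7 + 4*sqrt(127)) - 1780701)*1073422)*(1/5) = ((-1780694 + 4*sqrt(127))*1073422)*(1/5) = (-1911436114868 + 4293688*sqrt(127))*(1/5) = -1911436114868/5 + 4293688*sqrt(127)/5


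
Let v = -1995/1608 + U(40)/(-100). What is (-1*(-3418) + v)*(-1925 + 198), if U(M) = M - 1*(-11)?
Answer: -79058158707/13400 ≈ -5.8999e+6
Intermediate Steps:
U(M) = 11 + M (U(M) = M + 11 = 11 + M)
v = -23459/13400 (v = -1995/1608 + (11 + 40)/(-100) = -1995*1/1608 + 51*(-1/100) = -665/536 - 51/100 = -23459/13400 ≈ -1.7507)
(-1*(-3418) + v)*(-1925 + 198) = (-1*(-3418) - 23459/13400)*(-1925 + 198) = (3418 - 23459/13400)*(-1727) = (45777741/13400)*(-1727) = -79058158707/13400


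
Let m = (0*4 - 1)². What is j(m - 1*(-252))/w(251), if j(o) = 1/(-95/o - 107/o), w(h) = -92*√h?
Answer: 11*√251/202808 ≈ 0.00085930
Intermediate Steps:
m = 1 (m = (0 - 1)² = (-1)² = 1)
j(o) = -o/202 (j(o) = 1/(-202/o) = -o/202)
j(m - 1*(-252))/w(251) = (-(1 - 1*(-252))/202)/((-92*√251)) = (-(1 + 252)/202)*(-√251/23092) = (-1/202*253)*(-√251/23092) = -(-11)*√251/202808 = 11*√251/202808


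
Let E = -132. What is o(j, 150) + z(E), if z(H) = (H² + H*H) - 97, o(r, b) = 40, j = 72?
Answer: 34791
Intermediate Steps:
z(H) = -97 + 2*H² (z(H) = (H² + H²) - 97 = 2*H² - 97 = -97 + 2*H²)
o(j, 150) + z(E) = 40 + (-97 + 2*(-132)²) = 40 + (-97 + 2*17424) = 40 + (-97 + 34848) = 40 + 34751 = 34791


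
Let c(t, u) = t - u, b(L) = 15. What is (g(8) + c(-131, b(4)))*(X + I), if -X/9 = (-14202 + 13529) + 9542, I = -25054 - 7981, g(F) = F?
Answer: 15574128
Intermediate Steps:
I = -33035
X = -79821 (X = -9*((-14202 + 13529) + 9542) = -9*(-673 + 9542) = -9*8869 = -79821)
(g(8) + c(-131, b(4)))*(X + I) = (8 + (-131 - 1*15))*(-79821 - 33035) = (8 + (-131 - 15))*(-112856) = (8 - 146)*(-112856) = -138*(-112856) = 15574128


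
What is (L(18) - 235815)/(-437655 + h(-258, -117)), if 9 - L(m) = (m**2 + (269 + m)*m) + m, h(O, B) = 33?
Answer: 40219/72937 ≈ 0.55142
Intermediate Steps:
L(m) = 9 - m - m**2 - m*(269 + m) (L(m) = 9 - ((m**2 + (269 + m)*m) + m) = 9 - ((m**2 + m*(269 + m)) + m) = 9 - (m + m**2 + m*(269 + m)) = 9 + (-m - m**2 - m*(269 + m)) = 9 - m - m**2 - m*(269 + m))
(L(18) - 235815)/(-437655 + h(-258, -117)) = ((9 - 270*18 - 2*18**2) - 235815)/(-437655 + 33) = ((9 - 4860 - 2*324) - 235815)/(-437622) = ((9 - 4860 - 648) - 235815)*(-1/437622) = (-5499 - 235815)*(-1/437622) = -241314*(-1/437622) = 40219/72937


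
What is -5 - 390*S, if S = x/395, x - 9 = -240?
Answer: 17623/79 ≈ 223.08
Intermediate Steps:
x = -231 (x = 9 - 240 = -231)
S = -231/395 ≈ -0.58481
-5 - 390*S = -5 - 390*(-231/395) = -5 + 18018/79 = 17623/79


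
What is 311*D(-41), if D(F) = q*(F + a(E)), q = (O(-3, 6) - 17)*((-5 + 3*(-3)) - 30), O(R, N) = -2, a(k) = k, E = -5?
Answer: -11959816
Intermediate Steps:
q = 836 (q = (-2 - 17)*((-5 + 3*(-3)) - 30) = -19*((-5 - 9) - 30) = -19*(-14 - 30) = -19*(-44) = 836)
D(F) = -4180 + 836*F (D(F) = 836*(F - 5) = 836*(-5 + F) = -4180 + 836*F)
311*D(-41) = 311*(-4180 + 836*(-41)) = 311*(-4180 - 34276) = 311*(-38456) = -11959816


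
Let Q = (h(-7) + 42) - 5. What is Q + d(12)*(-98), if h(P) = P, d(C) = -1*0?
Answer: 30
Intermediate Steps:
d(C) = 0
Q = 30 (Q = (-7 + 42) - 5 = 35 - 5 = 30)
Q + d(12)*(-98) = 30 + 0*(-98) = 30 + 0 = 30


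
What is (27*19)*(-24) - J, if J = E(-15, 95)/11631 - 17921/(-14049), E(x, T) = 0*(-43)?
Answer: -172989209/14049 ≈ -12313.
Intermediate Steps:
E(x, T) = 0
J = 17921/14049 (J = 0/11631 - 17921/(-14049) = 0*(1/11631) - 17921*(-1/14049) = 0 + 17921/14049 = 17921/14049 ≈ 1.2756)
(27*19)*(-24) - J = (27*19)*(-24) - 1*17921/14049 = 513*(-24) - 17921/14049 = -12312 - 17921/14049 = -172989209/14049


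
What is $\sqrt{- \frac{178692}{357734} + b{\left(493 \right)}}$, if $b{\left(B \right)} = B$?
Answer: $\frac{\sqrt{15756766967695}}{178867} \approx 22.192$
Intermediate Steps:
$\sqrt{- \frac{178692}{357734} + b{\left(493 \right)}} = \sqrt{- \frac{178692}{357734} + 493} = \sqrt{\left(-178692\right) \frac{1}{357734} + 493} = \sqrt{- \frac{89346}{178867} + 493} = \sqrt{\frac{88092085}{178867}} = \frac{\sqrt{15756766967695}}{178867}$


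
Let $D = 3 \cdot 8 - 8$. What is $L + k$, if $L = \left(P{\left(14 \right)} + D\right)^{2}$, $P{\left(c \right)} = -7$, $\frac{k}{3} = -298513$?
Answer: $-895458$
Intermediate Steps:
$k = -895539$ ($k = 3 \left(-298513\right) = -895539$)
$D = 16$ ($D = 24 - 8 = 16$)
$L = 81$ ($L = \left(-7 + 16\right)^{2} = 9^{2} = 81$)
$L + k = 81 - 895539 = -895458$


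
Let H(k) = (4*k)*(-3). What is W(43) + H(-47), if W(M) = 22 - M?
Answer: 543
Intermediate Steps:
H(k) = -12*k
W(43) + H(-47) = (22 - 1*43) - 12*(-47) = (22 - 43) + 564 = -21 + 564 = 543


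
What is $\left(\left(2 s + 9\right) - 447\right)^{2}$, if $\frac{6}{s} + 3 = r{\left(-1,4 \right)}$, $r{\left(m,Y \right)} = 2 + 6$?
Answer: $\frac{4743684}{25} \approx 1.8975 \cdot 10^{5}$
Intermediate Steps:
$r{\left(m,Y \right)} = 8$
$s = \frac{6}{5}$ ($s = \frac{6}{-3 + 8} = \frac{6}{5} \approx 1.2$)
$\left(\left(2 s + 9\right) - 447\right)^{2} = \left(\left(2 \cdot \frac{6}{5} + 9\right) - 447\right)^{2} = \left(\left(\frac{12}{5} + 9\right) - 447\right)^{2} = \left(\frac{57}{5} - 447\right)^{2} = \left(- \frac{2178}{5}\right)^{2} = \frac{4743684}{25}$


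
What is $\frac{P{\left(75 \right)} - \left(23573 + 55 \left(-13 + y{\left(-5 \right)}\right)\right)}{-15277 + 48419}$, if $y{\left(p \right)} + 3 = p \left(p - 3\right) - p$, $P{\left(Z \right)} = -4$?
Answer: $- \frac{12586}{16571} \approx -0.75952$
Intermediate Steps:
$y{\left(p \right)} = -3 - p + p \left(-3 + p\right)$ ($y{\left(p \right)} = -3 + \left(p \left(p - 3\right) - p\right) = -3 + \left(p \left(-3 + p\right) - p\right) = -3 + \left(- p + p \left(-3 + p\right)\right) = -3 - p + p \left(-3 + p\right)$)
$\frac{P{\left(75 \right)} - \left(23573 + 55 \left(-13 + y{\left(-5 \right)}\right)\right)}{-15277 + 48419} = \frac{-4 - \left(23573 + 55 \left(-13 - \left(-17 - 25\right)\right)\right)}{-15277 + 48419} = \frac{-4 - \left(23573 + 55 \left(-13 + \left(-3 + 25 + 20\right)\right)\right)}{33142} = \left(-4 - \left(23573 + 55 \left(-13 + 42\right)\right)\right) \frac{1}{33142} = \left(-4 - 25168\right) \frac{1}{33142} = \left(-25172\right) \frac{1}{33142} = - \frac{12586}{16571}$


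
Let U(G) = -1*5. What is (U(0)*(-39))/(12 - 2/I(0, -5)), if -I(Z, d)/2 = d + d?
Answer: 1950/119 ≈ 16.387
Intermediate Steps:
U(G) = -5
I(Z, d) = -4*d (I(Z, d) = -2*(d + d) = -4*d)
(U(0)*(-39))/(12 - 2/I(0, -5)) = (-5*(-39))/(12 - 2/((-4*(-5)))) = 195/(12 - 2/20) = 195/(12 - 2*1/20) = 195/(12 - ⅒) = 195/(119/10) = 195*(10/119) = 1950/119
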